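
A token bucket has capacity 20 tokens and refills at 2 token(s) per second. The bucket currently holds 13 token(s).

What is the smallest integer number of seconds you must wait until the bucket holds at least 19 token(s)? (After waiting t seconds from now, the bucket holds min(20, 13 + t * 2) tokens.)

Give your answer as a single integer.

Need 13 + t * 2 >= 19, so t >= 6/2.
Smallest integer t = ceil(6/2) = 3.

Answer: 3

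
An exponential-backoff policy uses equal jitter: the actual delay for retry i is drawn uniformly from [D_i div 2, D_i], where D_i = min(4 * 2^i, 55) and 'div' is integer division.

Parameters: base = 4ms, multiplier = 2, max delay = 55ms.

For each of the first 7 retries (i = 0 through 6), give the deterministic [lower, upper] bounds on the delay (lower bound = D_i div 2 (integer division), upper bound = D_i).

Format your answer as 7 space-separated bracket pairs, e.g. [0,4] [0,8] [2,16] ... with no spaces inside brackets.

Computing bounds per retry:
  i=0: D_i=min(4*2^0,55)=4, bounds=[2,4]
  i=1: D_i=min(4*2^1,55)=8, bounds=[4,8]
  i=2: D_i=min(4*2^2,55)=16, bounds=[8,16]
  i=3: D_i=min(4*2^3,55)=32, bounds=[16,32]
  i=4: D_i=min(4*2^4,55)=55, bounds=[27,55]
  i=5: D_i=min(4*2^5,55)=55, bounds=[27,55]
  i=6: D_i=min(4*2^6,55)=55, bounds=[27,55]

Answer: [2,4] [4,8] [8,16] [16,32] [27,55] [27,55] [27,55]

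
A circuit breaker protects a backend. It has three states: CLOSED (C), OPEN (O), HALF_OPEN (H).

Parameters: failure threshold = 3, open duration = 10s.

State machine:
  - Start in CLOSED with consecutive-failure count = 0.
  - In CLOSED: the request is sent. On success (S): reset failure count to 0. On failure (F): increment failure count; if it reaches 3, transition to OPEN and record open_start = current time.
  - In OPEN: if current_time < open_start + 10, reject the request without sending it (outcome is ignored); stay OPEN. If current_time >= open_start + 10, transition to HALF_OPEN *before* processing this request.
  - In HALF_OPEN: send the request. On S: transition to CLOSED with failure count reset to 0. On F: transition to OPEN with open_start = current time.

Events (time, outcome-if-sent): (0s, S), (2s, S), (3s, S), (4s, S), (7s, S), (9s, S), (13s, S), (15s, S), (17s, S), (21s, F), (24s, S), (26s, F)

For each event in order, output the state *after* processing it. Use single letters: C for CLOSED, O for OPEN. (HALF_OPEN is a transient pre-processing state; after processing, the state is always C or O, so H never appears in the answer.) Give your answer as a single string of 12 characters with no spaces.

State after each event:
  event#1 t=0s outcome=S: state=CLOSED
  event#2 t=2s outcome=S: state=CLOSED
  event#3 t=3s outcome=S: state=CLOSED
  event#4 t=4s outcome=S: state=CLOSED
  event#5 t=7s outcome=S: state=CLOSED
  event#6 t=9s outcome=S: state=CLOSED
  event#7 t=13s outcome=S: state=CLOSED
  event#8 t=15s outcome=S: state=CLOSED
  event#9 t=17s outcome=S: state=CLOSED
  event#10 t=21s outcome=F: state=CLOSED
  event#11 t=24s outcome=S: state=CLOSED
  event#12 t=26s outcome=F: state=CLOSED

Answer: CCCCCCCCCCCC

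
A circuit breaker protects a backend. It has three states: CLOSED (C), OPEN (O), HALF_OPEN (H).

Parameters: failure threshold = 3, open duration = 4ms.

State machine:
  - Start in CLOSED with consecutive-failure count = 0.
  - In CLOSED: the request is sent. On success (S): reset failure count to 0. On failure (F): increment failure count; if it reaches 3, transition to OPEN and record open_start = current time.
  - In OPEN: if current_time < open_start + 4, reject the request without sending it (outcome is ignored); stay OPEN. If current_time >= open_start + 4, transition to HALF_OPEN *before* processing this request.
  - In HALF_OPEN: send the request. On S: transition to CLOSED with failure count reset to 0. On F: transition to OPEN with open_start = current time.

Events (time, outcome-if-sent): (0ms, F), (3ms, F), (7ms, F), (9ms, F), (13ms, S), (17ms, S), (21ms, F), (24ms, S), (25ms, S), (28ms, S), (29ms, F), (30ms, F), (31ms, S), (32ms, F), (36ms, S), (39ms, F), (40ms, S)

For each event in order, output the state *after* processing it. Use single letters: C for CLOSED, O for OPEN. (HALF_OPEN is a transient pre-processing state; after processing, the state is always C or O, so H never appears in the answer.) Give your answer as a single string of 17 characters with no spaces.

State after each event:
  event#1 t=0ms outcome=F: state=CLOSED
  event#2 t=3ms outcome=F: state=CLOSED
  event#3 t=7ms outcome=F: state=OPEN
  event#4 t=9ms outcome=F: state=OPEN
  event#5 t=13ms outcome=S: state=CLOSED
  event#6 t=17ms outcome=S: state=CLOSED
  event#7 t=21ms outcome=F: state=CLOSED
  event#8 t=24ms outcome=S: state=CLOSED
  event#9 t=25ms outcome=S: state=CLOSED
  event#10 t=28ms outcome=S: state=CLOSED
  event#11 t=29ms outcome=F: state=CLOSED
  event#12 t=30ms outcome=F: state=CLOSED
  event#13 t=31ms outcome=S: state=CLOSED
  event#14 t=32ms outcome=F: state=CLOSED
  event#15 t=36ms outcome=S: state=CLOSED
  event#16 t=39ms outcome=F: state=CLOSED
  event#17 t=40ms outcome=S: state=CLOSED

Answer: CCOOCCCCCCCCCCCCC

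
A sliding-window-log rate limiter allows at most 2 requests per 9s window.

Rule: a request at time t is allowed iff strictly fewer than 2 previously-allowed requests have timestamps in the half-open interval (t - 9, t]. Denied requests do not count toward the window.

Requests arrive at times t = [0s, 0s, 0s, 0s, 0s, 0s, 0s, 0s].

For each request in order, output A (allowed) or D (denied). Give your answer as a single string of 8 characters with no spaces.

Answer: AADDDDDD

Derivation:
Tracking allowed requests in the window:
  req#1 t=0s: ALLOW
  req#2 t=0s: ALLOW
  req#3 t=0s: DENY
  req#4 t=0s: DENY
  req#5 t=0s: DENY
  req#6 t=0s: DENY
  req#7 t=0s: DENY
  req#8 t=0s: DENY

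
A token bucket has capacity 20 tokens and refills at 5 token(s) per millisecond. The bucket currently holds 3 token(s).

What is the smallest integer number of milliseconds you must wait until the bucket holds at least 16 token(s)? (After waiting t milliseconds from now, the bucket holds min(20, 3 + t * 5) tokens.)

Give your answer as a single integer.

Need 3 + t * 5 >= 16, so t >= 13/5.
Smallest integer t = ceil(13/5) = 3.

Answer: 3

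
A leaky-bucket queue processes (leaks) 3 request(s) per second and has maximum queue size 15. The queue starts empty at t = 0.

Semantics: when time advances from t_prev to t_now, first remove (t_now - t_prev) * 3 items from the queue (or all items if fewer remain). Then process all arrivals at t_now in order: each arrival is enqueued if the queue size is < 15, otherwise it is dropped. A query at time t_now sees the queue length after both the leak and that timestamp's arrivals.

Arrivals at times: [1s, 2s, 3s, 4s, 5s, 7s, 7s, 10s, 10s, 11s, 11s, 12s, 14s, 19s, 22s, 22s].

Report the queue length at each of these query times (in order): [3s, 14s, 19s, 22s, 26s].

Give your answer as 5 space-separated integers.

Answer: 1 1 1 2 0

Derivation:
Queue lengths at query times:
  query t=3s: backlog = 1
  query t=14s: backlog = 1
  query t=19s: backlog = 1
  query t=22s: backlog = 2
  query t=26s: backlog = 0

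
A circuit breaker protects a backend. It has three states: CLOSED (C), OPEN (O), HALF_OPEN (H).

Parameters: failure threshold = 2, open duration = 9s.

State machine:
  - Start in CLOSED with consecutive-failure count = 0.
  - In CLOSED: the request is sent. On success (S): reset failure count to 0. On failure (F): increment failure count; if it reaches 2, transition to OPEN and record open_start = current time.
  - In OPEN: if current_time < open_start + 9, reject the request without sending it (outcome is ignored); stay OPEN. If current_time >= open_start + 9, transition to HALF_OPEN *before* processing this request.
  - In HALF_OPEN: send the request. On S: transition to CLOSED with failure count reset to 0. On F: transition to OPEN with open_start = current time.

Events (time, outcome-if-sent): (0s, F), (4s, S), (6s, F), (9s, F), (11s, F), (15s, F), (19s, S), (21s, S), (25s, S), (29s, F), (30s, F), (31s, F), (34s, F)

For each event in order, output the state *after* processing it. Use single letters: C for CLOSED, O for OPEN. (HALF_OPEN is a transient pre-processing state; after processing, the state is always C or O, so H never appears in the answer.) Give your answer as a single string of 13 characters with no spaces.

Answer: CCCOOOCCCCOOO

Derivation:
State after each event:
  event#1 t=0s outcome=F: state=CLOSED
  event#2 t=4s outcome=S: state=CLOSED
  event#3 t=6s outcome=F: state=CLOSED
  event#4 t=9s outcome=F: state=OPEN
  event#5 t=11s outcome=F: state=OPEN
  event#6 t=15s outcome=F: state=OPEN
  event#7 t=19s outcome=S: state=CLOSED
  event#8 t=21s outcome=S: state=CLOSED
  event#9 t=25s outcome=S: state=CLOSED
  event#10 t=29s outcome=F: state=CLOSED
  event#11 t=30s outcome=F: state=OPEN
  event#12 t=31s outcome=F: state=OPEN
  event#13 t=34s outcome=F: state=OPEN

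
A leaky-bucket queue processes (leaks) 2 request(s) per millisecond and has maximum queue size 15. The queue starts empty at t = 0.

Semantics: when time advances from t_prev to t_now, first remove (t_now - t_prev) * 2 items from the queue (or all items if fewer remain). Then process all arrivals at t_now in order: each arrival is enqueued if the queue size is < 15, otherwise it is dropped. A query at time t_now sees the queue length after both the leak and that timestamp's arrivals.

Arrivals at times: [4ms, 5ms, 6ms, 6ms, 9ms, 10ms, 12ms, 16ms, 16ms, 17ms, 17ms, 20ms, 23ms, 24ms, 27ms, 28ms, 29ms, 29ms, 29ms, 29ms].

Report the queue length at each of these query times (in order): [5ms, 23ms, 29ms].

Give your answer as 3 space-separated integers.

Answer: 1 1 4

Derivation:
Queue lengths at query times:
  query t=5ms: backlog = 1
  query t=23ms: backlog = 1
  query t=29ms: backlog = 4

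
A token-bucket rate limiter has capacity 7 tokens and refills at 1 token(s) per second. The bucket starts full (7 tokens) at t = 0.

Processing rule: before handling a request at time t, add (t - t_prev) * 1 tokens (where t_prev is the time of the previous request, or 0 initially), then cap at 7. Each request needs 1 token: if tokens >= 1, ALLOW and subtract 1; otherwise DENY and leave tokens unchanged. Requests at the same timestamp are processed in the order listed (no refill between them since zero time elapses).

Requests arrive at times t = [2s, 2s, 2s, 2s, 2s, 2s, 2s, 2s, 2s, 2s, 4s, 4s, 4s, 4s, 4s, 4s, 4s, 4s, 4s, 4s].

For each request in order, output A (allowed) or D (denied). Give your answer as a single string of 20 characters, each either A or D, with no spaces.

Answer: AAAAAAADDDAADDDDDDDD

Derivation:
Simulating step by step:
  req#1 t=2s: ALLOW
  req#2 t=2s: ALLOW
  req#3 t=2s: ALLOW
  req#4 t=2s: ALLOW
  req#5 t=2s: ALLOW
  req#6 t=2s: ALLOW
  req#7 t=2s: ALLOW
  req#8 t=2s: DENY
  req#9 t=2s: DENY
  req#10 t=2s: DENY
  req#11 t=4s: ALLOW
  req#12 t=4s: ALLOW
  req#13 t=4s: DENY
  req#14 t=4s: DENY
  req#15 t=4s: DENY
  req#16 t=4s: DENY
  req#17 t=4s: DENY
  req#18 t=4s: DENY
  req#19 t=4s: DENY
  req#20 t=4s: DENY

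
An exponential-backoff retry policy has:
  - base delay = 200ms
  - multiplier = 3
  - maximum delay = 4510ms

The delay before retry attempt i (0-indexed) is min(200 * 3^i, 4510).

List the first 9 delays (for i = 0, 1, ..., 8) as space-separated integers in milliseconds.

Answer: 200 600 1800 4510 4510 4510 4510 4510 4510

Derivation:
Computing each delay:
  i=0: min(200*3^0, 4510) = 200
  i=1: min(200*3^1, 4510) = 600
  i=2: min(200*3^2, 4510) = 1800
  i=3: min(200*3^3, 4510) = 4510
  i=4: min(200*3^4, 4510) = 4510
  i=5: min(200*3^5, 4510) = 4510
  i=6: min(200*3^6, 4510) = 4510
  i=7: min(200*3^7, 4510) = 4510
  i=8: min(200*3^8, 4510) = 4510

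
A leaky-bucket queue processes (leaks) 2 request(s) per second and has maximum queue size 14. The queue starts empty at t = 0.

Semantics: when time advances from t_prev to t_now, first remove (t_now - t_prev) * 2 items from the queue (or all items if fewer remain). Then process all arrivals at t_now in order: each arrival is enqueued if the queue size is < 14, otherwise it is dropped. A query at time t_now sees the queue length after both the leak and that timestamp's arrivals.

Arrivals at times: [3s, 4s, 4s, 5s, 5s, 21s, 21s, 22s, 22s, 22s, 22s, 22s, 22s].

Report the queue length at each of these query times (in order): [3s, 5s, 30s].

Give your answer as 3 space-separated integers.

Queue lengths at query times:
  query t=3s: backlog = 1
  query t=5s: backlog = 2
  query t=30s: backlog = 0

Answer: 1 2 0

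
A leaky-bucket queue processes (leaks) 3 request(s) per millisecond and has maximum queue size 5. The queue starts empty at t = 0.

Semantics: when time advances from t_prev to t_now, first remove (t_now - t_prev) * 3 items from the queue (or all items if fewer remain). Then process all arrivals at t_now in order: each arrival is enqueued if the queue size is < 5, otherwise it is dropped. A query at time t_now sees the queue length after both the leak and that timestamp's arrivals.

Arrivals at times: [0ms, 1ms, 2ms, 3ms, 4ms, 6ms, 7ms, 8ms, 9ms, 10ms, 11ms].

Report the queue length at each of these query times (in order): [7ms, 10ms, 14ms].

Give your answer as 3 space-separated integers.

Queue lengths at query times:
  query t=7ms: backlog = 1
  query t=10ms: backlog = 1
  query t=14ms: backlog = 0

Answer: 1 1 0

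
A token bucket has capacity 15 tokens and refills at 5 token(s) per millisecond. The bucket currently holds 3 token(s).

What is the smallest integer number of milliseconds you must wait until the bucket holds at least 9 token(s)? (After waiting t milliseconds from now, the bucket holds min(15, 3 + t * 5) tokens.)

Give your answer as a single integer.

Need 3 + t * 5 >= 9, so t >= 6/5.
Smallest integer t = ceil(6/5) = 2.

Answer: 2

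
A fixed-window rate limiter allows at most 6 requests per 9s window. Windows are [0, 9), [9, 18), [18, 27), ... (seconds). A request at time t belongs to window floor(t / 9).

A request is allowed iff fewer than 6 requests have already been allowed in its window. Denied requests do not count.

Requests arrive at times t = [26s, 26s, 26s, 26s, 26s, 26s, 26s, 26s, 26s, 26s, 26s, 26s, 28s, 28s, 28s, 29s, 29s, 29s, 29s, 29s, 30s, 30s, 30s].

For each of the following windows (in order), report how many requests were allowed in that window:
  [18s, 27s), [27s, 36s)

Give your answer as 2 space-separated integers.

Processing requests:
  req#1 t=26s (window 2): ALLOW
  req#2 t=26s (window 2): ALLOW
  req#3 t=26s (window 2): ALLOW
  req#4 t=26s (window 2): ALLOW
  req#5 t=26s (window 2): ALLOW
  req#6 t=26s (window 2): ALLOW
  req#7 t=26s (window 2): DENY
  req#8 t=26s (window 2): DENY
  req#9 t=26s (window 2): DENY
  req#10 t=26s (window 2): DENY
  req#11 t=26s (window 2): DENY
  req#12 t=26s (window 2): DENY
  req#13 t=28s (window 3): ALLOW
  req#14 t=28s (window 3): ALLOW
  req#15 t=28s (window 3): ALLOW
  req#16 t=29s (window 3): ALLOW
  req#17 t=29s (window 3): ALLOW
  req#18 t=29s (window 3): ALLOW
  req#19 t=29s (window 3): DENY
  req#20 t=29s (window 3): DENY
  req#21 t=30s (window 3): DENY
  req#22 t=30s (window 3): DENY
  req#23 t=30s (window 3): DENY

Allowed counts by window: 6 6

Answer: 6 6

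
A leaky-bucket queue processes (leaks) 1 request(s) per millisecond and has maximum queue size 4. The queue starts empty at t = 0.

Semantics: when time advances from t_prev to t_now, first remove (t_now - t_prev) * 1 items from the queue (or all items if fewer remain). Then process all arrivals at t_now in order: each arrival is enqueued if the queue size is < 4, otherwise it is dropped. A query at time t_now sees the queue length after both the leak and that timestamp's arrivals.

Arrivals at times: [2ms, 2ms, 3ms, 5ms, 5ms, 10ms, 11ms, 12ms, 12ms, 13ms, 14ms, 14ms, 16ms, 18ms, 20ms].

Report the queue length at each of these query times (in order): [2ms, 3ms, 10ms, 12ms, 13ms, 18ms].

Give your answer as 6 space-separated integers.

Queue lengths at query times:
  query t=2ms: backlog = 2
  query t=3ms: backlog = 2
  query t=10ms: backlog = 1
  query t=12ms: backlog = 2
  query t=13ms: backlog = 2
  query t=18ms: backlog = 1

Answer: 2 2 1 2 2 1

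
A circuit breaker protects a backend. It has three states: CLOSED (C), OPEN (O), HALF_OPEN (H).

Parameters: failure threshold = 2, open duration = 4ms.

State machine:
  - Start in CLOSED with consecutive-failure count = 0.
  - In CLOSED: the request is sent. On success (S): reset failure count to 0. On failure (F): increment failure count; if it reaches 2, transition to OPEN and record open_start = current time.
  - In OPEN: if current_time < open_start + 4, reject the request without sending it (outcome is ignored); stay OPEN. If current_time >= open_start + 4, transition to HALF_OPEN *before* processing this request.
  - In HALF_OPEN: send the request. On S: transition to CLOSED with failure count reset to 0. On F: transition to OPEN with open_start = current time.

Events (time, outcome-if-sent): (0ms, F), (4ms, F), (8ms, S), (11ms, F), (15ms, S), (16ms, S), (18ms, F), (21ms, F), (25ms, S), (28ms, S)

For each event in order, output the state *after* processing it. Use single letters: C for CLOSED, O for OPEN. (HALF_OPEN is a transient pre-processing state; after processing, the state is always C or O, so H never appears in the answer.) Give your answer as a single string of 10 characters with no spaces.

State after each event:
  event#1 t=0ms outcome=F: state=CLOSED
  event#2 t=4ms outcome=F: state=OPEN
  event#3 t=8ms outcome=S: state=CLOSED
  event#4 t=11ms outcome=F: state=CLOSED
  event#5 t=15ms outcome=S: state=CLOSED
  event#6 t=16ms outcome=S: state=CLOSED
  event#7 t=18ms outcome=F: state=CLOSED
  event#8 t=21ms outcome=F: state=OPEN
  event#9 t=25ms outcome=S: state=CLOSED
  event#10 t=28ms outcome=S: state=CLOSED

Answer: COCCCCCOCC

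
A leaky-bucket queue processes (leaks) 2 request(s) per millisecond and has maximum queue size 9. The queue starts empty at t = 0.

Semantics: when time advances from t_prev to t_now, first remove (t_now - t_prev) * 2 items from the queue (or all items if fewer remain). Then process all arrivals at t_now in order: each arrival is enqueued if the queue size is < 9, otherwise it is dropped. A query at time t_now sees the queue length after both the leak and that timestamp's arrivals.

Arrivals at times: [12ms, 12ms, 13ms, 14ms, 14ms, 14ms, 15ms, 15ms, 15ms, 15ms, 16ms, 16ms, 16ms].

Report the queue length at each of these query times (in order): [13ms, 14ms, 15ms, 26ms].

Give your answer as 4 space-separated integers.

Answer: 1 3 5 0

Derivation:
Queue lengths at query times:
  query t=13ms: backlog = 1
  query t=14ms: backlog = 3
  query t=15ms: backlog = 5
  query t=26ms: backlog = 0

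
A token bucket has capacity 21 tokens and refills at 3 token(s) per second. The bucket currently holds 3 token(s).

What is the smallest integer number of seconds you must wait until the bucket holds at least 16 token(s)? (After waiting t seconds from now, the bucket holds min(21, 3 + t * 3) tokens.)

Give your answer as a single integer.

Answer: 5

Derivation:
Need 3 + t * 3 >= 16, so t >= 13/3.
Smallest integer t = ceil(13/3) = 5.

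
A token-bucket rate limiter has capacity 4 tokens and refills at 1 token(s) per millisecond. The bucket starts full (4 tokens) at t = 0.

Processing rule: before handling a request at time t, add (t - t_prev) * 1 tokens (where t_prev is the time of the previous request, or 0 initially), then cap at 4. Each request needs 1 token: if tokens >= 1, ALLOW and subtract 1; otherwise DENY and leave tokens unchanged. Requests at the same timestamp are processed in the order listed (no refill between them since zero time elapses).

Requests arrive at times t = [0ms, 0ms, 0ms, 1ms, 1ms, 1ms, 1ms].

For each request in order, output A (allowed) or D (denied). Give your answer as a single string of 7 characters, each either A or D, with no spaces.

Simulating step by step:
  req#1 t=0ms: ALLOW
  req#2 t=0ms: ALLOW
  req#3 t=0ms: ALLOW
  req#4 t=1ms: ALLOW
  req#5 t=1ms: ALLOW
  req#6 t=1ms: DENY
  req#7 t=1ms: DENY

Answer: AAAAADD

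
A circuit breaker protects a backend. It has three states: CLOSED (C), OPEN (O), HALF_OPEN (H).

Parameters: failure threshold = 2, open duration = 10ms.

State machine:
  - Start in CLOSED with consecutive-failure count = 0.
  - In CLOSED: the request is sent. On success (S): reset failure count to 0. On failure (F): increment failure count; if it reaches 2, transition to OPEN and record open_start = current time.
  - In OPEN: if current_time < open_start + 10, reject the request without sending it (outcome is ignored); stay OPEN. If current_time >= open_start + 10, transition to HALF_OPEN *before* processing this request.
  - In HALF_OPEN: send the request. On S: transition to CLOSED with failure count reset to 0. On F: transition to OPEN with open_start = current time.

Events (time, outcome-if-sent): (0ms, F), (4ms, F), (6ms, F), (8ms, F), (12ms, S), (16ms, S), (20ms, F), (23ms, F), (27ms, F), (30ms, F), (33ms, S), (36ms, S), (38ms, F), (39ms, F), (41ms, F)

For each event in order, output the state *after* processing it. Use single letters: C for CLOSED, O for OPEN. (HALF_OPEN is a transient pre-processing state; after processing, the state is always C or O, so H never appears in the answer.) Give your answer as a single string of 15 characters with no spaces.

State after each event:
  event#1 t=0ms outcome=F: state=CLOSED
  event#2 t=4ms outcome=F: state=OPEN
  event#3 t=6ms outcome=F: state=OPEN
  event#4 t=8ms outcome=F: state=OPEN
  event#5 t=12ms outcome=S: state=OPEN
  event#6 t=16ms outcome=S: state=CLOSED
  event#7 t=20ms outcome=F: state=CLOSED
  event#8 t=23ms outcome=F: state=OPEN
  event#9 t=27ms outcome=F: state=OPEN
  event#10 t=30ms outcome=F: state=OPEN
  event#11 t=33ms outcome=S: state=CLOSED
  event#12 t=36ms outcome=S: state=CLOSED
  event#13 t=38ms outcome=F: state=CLOSED
  event#14 t=39ms outcome=F: state=OPEN
  event#15 t=41ms outcome=F: state=OPEN

Answer: COOOOCCOOOCCCOO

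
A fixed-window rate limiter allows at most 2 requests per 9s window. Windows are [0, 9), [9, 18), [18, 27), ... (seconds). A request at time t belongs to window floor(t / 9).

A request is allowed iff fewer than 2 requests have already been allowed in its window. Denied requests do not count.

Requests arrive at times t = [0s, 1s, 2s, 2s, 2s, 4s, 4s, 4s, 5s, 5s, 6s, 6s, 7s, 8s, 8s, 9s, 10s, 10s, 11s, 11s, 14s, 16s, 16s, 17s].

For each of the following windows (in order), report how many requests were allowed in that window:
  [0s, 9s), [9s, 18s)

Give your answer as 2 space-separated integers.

Answer: 2 2

Derivation:
Processing requests:
  req#1 t=0s (window 0): ALLOW
  req#2 t=1s (window 0): ALLOW
  req#3 t=2s (window 0): DENY
  req#4 t=2s (window 0): DENY
  req#5 t=2s (window 0): DENY
  req#6 t=4s (window 0): DENY
  req#7 t=4s (window 0): DENY
  req#8 t=4s (window 0): DENY
  req#9 t=5s (window 0): DENY
  req#10 t=5s (window 0): DENY
  req#11 t=6s (window 0): DENY
  req#12 t=6s (window 0): DENY
  req#13 t=7s (window 0): DENY
  req#14 t=8s (window 0): DENY
  req#15 t=8s (window 0): DENY
  req#16 t=9s (window 1): ALLOW
  req#17 t=10s (window 1): ALLOW
  req#18 t=10s (window 1): DENY
  req#19 t=11s (window 1): DENY
  req#20 t=11s (window 1): DENY
  req#21 t=14s (window 1): DENY
  req#22 t=16s (window 1): DENY
  req#23 t=16s (window 1): DENY
  req#24 t=17s (window 1): DENY

Allowed counts by window: 2 2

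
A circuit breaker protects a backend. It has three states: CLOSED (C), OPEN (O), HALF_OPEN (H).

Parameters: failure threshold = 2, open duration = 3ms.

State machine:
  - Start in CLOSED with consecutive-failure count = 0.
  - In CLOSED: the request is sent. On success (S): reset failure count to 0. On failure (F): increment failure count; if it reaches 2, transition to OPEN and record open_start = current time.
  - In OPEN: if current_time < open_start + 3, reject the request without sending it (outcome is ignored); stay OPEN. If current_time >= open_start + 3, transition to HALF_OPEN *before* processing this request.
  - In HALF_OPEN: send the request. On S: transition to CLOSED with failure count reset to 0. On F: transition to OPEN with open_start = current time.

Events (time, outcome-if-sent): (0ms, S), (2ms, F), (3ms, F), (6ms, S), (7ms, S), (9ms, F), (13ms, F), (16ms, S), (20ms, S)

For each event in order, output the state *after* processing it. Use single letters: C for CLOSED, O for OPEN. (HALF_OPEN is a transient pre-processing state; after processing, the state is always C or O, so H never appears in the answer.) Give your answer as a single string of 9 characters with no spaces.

State after each event:
  event#1 t=0ms outcome=S: state=CLOSED
  event#2 t=2ms outcome=F: state=CLOSED
  event#3 t=3ms outcome=F: state=OPEN
  event#4 t=6ms outcome=S: state=CLOSED
  event#5 t=7ms outcome=S: state=CLOSED
  event#6 t=9ms outcome=F: state=CLOSED
  event#7 t=13ms outcome=F: state=OPEN
  event#8 t=16ms outcome=S: state=CLOSED
  event#9 t=20ms outcome=S: state=CLOSED

Answer: CCOCCCOCC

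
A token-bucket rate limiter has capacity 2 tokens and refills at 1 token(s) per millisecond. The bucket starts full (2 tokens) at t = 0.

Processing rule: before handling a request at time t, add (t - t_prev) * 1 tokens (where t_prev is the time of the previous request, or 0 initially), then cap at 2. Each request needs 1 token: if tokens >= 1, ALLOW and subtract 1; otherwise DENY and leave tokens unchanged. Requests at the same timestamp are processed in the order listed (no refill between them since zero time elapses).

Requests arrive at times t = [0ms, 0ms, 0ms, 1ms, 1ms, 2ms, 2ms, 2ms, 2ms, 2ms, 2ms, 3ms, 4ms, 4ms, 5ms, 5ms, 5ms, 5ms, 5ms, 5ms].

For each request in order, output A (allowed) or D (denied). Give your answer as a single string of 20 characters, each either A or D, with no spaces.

Answer: AADADADDDDDAADADDDDD

Derivation:
Simulating step by step:
  req#1 t=0ms: ALLOW
  req#2 t=0ms: ALLOW
  req#3 t=0ms: DENY
  req#4 t=1ms: ALLOW
  req#5 t=1ms: DENY
  req#6 t=2ms: ALLOW
  req#7 t=2ms: DENY
  req#8 t=2ms: DENY
  req#9 t=2ms: DENY
  req#10 t=2ms: DENY
  req#11 t=2ms: DENY
  req#12 t=3ms: ALLOW
  req#13 t=4ms: ALLOW
  req#14 t=4ms: DENY
  req#15 t=5ms: ALLOW
  req#16 t=5ms: DENY
  req#17 t=5ms: DENY
  req#18 t=5ms: DENY
  req#19 t=5ms: DENY
  req#20 t=5ms: DENY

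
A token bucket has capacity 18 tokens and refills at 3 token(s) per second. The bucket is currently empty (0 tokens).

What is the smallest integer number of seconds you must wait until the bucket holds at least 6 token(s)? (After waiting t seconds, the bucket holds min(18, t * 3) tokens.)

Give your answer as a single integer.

Need t * 3 >= 6, so t >= 6/3.
Smallest integer t = ceil(6/3) = 2.

Answer: 2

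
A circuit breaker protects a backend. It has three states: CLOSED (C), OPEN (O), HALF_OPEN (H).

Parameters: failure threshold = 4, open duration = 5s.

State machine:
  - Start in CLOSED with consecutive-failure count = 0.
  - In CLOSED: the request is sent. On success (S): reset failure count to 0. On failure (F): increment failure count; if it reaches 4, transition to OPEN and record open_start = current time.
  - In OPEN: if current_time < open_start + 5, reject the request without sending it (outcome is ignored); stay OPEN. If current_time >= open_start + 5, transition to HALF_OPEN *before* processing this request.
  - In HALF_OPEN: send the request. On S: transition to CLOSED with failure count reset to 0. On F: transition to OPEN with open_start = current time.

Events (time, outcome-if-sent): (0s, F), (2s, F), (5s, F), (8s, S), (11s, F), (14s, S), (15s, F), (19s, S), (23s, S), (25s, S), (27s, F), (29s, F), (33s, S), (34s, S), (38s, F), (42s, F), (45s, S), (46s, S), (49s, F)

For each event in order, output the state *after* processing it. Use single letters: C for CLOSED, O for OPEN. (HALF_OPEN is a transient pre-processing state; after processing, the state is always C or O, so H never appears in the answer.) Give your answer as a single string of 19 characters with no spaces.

State after each event:
  event#1 t=0s outcome=F: state=CLOSED
  event#2 t=2s outcome=F: state=CLOSED
  event#3 t=5s outcome=F: state=CLOSED
  event#4 t=8s outcome=S: state=CLOSED
  event#5 t=11s outcome=F: state=CLOSED
  event#6 t=14s outcome=S: state=CLOSED
  event#7 t=15s outcome=F: state=CLOSED
  event#8 t=19s outcome=S: state=CLOSED
  event#9 t=23s outcome=S: state=CLOSED
  event#10 t=25s outcome=S: state=CLOSED
  event#11 t=27s outcome=F: state=CLOSED
  event#12 t=29s outcome=F: state=CLOSED
  event#13 t=33s outcome=S: state=CLOSED
  event#14 t=34s outcome=S: state=CLOSED
  event#15 t=38s outcome=F: state=CLOSED
  event#16 t=42s outcome=F: state=CLOSED
  event#17 t=45s outcome=S: state=CLOSED
  event#18 t=46s outcome=S: state=CLOSED
  event#19 t=49s outcome=F: state=CLOSED

Answer: CCCCCCCCCCCCCCCCCCC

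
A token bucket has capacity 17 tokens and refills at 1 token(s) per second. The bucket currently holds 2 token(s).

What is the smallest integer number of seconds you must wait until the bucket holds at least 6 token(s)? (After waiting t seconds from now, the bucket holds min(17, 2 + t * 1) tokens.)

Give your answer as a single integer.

Need 2 + t * 1 >= 6, so t >= 4/1.
Smallest integer t = ceil(4/1) = 4.

Answer: 4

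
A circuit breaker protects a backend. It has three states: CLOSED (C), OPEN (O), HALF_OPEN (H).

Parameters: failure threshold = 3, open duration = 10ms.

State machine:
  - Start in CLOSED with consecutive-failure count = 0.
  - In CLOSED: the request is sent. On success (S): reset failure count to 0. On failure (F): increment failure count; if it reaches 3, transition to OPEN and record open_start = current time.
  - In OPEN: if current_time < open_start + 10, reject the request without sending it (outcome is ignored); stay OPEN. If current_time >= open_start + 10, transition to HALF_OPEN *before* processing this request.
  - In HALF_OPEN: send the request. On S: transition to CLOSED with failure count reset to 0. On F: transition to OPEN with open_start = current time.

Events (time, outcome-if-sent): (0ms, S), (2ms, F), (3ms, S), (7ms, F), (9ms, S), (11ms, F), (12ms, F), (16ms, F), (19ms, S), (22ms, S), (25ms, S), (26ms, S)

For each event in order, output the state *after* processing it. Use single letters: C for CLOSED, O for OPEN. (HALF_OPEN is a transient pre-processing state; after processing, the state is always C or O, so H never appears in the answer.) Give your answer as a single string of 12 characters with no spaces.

Answer: CCCCCCCOOOOC

Derivation:
State after each event:
  event#1 t=0ms outcome=S: state=CLOSED
  event#2 t=2ms outcome=F: state=CLOSED
  event#3 t=3ms outcome=S: state=CLOSED
  event#4 t=7ms outcome=F: state=CLOSED
  event#5 t=9ms outcome=S: state=CLOSED
  event#6 t=11ms outcome=F: state=CLOSED
  event#7 t=12ms outcome=F: state=CLOSED
  event#8 t=16ms outcome=F: state=OPEN
  event#9 t=19ms outcome=S: state=OPEN
  event#10 t=22ms outcome=S: state=OPEN
  event#11 t=25ms outcome=S: state=OPEN
  event#12 t=26ms outcome=S: state=CLOSED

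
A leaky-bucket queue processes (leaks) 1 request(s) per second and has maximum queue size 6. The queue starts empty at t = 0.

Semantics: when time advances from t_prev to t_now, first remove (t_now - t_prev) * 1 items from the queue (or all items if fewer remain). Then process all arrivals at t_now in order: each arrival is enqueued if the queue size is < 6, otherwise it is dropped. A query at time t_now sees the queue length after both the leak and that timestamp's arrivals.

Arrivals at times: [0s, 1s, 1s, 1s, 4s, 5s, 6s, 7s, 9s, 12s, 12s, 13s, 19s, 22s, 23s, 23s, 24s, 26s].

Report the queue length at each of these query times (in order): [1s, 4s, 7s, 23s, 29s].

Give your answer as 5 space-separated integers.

Answer: 3 1 1 2 0

Derivation:
Queue lengths at query times:
  query t=1s: backlog = 3
  query t=4s: backlog = 1
  query t=7s: backlog = 1
  query t=23s: backlog = 2
  query t=29s: backlog = 0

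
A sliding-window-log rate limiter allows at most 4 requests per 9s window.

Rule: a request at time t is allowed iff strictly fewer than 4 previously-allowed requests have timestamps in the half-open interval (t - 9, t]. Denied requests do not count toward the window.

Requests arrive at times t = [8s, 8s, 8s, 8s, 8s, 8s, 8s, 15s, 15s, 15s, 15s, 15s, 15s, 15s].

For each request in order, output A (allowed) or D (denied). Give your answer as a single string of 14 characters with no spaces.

Answer: AAAADDDDDDDDDD

Derivation:
Tracking allowed requests in the window:
  req#1 t=8s: ALLOW
  req#2 t=8s: ALLOW
  req#3 t=8s: ALLOW
  req#4 t=8s: ALLOW
  req#5 t=8s: DENY
  req#6 t=8s: DENY
  req#7 t=8s: DENY
  req#8 t=15s: DENY
  req#9 t=15s: DENY
  req#10 t=15s: DENY
  req#11 t=15s: DENY
  req#12 t=15s: DENY
  req#13 t=15s: DENY
  req#14 t=15s: DENY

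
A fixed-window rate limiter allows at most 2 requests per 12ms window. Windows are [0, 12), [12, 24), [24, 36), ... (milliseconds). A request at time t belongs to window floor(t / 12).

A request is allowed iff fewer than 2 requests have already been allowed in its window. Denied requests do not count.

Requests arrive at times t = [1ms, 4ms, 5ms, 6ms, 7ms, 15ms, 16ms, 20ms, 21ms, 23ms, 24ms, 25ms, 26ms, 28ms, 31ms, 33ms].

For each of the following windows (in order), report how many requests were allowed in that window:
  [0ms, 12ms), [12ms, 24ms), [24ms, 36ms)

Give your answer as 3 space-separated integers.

Processing requests:
  req#1 t=1ms (window 0): ALLOW
  req#2 t=4ms (window 0): ALLOW
  req#3 t=5ms (window 0): DENY
  req#4 t=6ms (window 0): DENY
  req#5 t=7ms (window 0): DENY
  req#6 t=15ms (window 1): ALLOW
  req#7 t=16ms (window 1): ALLOW
  req#8 t=20ms (window 1): DENY
  req#9 t=21ms (window 1): DENY
  req#10 t=23ms (window 1): DENY
  req#11 t=24ms (window 2): ALLOW
  req#12 t=25ms (window 2): ALLOW
  req#13 t=26ms (window 2): DENY
  req#14 t=28ms (window 2): DENY
  req#15 t=31ms (window 2): DENY
  req#16 t=33ms (window 2): DENY

Allowed counts by window: 2 2 2

Answer: 2 2 2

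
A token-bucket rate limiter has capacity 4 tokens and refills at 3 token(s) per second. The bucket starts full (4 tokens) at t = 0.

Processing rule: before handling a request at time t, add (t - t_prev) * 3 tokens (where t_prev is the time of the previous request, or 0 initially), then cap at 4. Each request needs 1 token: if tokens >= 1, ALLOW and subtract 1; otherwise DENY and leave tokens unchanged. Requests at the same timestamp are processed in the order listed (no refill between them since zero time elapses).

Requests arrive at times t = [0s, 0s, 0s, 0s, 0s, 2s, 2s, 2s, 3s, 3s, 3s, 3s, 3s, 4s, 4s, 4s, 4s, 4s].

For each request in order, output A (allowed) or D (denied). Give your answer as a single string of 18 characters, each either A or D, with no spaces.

Simulating step by step:
  req#1 t=0s: ALLOW
  req#2 t=0s: ALLOW
  req#3 t=0s: ALLOW
  req#4 t=0s: ALLOW
  req#5 t=0s: DENY
  req#6 t=2s: ALLOW
  req#7 t=2s: ALLOW
  req#8 t=2s: ALLOW
  req#9 t=3s: ALLOW
  req#10 t=3s: ALLOW
  req#11 t=3s: ALLOW
  req#12 t=3s: ALLOW
  req#13 t=3s: DENY
  req#14 t=4s: ALLOW
  req#15 t=4s: ALLOW
  req#16 t=4s: ALLOW
  req#17 t=4s: DENY
  req#18 t=4s: DENY

Answer: AAAADAAAAAAADAAADD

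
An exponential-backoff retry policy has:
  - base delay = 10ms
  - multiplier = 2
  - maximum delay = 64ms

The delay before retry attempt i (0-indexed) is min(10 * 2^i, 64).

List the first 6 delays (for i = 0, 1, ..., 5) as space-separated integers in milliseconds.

Answer: 10 20 40 64 64 64

Derivation:
Computing each delay:
  i=0: min(10*2^0, 64) = 10
  i=1: min(10*2^1, 64) = 20
  i=2: min(10*2^2, 64) = 40
  i=3: min(10*2^3, 64) = 64
  i=4: min(10*2^4, 64) = 64
  i=5: min(10*2^5, 64) = 64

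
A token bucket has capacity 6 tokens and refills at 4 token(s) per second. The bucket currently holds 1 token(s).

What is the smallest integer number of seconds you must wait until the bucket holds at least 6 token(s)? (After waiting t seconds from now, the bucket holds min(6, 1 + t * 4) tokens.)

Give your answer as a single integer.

Answer: 2

Derivation:
Need 1 + t * 4 >= 6, so t >= 5/4.
Smallest integer t = ceil(5/4) = 2.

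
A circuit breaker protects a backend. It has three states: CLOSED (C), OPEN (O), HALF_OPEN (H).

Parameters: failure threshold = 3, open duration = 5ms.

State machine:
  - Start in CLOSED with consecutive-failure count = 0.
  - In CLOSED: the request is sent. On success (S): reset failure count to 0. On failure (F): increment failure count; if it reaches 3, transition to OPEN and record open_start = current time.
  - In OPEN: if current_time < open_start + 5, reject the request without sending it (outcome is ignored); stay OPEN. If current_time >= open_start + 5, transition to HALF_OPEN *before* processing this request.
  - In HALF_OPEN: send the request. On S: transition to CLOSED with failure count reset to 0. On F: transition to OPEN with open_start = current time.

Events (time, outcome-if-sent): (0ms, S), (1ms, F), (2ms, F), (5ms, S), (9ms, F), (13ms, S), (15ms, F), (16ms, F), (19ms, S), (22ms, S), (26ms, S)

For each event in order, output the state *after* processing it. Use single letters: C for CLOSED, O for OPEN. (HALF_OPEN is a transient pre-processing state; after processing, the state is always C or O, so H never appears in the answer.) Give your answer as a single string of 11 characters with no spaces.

Answer: CCCCCCCCCCC

Derivation:
State after each event:
  event#1 t=0ms outcome=S: state=CLOSED
  event#2 t=1ms outcome=F: state=CLOSED
  event#3 t=2ms outcome=F: state=CLOSED
  event#4 t=5ms outcome=S: state=CLOSED
  event#5 t=9ms outcome=F: state=CLOSED
  event#6 t=13ms outcome=S: state=CLOSED
  event#7 t=15ms outcome=F: state=CLOSED
  event#8 t=16ms outcome=F: state=CLOSED
  event#9 t=19ms outcome=S: state=CLOSED
  event#10 t=22ms outcome=S: state=CLOSED
  event#11 t=26ms outcome=S: state=CLOSED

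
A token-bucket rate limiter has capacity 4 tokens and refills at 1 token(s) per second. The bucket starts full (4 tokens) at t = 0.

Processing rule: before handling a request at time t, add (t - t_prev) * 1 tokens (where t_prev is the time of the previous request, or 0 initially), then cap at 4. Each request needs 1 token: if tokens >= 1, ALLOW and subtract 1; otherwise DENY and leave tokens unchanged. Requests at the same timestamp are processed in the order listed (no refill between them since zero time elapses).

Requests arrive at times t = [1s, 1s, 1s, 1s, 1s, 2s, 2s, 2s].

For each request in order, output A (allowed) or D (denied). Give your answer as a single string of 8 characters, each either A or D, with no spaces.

Answer: AAAADADD

Derivation:
Simulating step by step:
  req#1 t=1s: ALLOW
  req#2 t=1s: ALLOW
  req#3 t=1s: ALLOW
  req#4 t=1s: ALLOW
  req#5 t=1s: DENY
  req#6 t=2s: ALLOW
  req#7 t=2s: DENY
  req#8 t=2s: DENY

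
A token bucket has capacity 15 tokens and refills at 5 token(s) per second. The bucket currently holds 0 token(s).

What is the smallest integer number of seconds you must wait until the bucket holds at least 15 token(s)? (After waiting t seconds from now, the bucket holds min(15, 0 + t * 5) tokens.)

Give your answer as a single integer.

Need 0 + t * 5 >= 15, so t >= 15/5.
Smallest integer t = ceil(15/5) = 3.

Answer: 3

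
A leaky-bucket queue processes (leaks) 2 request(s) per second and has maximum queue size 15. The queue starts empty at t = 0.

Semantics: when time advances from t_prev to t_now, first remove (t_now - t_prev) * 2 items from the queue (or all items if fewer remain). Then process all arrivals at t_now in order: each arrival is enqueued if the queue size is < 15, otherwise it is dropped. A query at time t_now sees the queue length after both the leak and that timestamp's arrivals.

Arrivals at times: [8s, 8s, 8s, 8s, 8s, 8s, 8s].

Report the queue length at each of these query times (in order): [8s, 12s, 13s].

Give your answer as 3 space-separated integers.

Answer: 7 0 0

Derivation:
Queue lengths at query times:
  query t=8s: backlog = 7
  query t=12s: backlog = 0
  query t=13s: backlog = 0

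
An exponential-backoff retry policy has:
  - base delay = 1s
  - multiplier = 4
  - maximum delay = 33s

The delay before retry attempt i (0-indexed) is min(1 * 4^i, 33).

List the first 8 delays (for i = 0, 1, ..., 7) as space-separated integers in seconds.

Answer: 1 4 16 33 33 33 33 33

Derivation:
Computing each delay:
  i=0: min(1*4^0, 33) = 1
  i=1: min(1*4^1, 33) = 4
  i=2: min(1*4^2, 33) = 16
  i=3: min(1*4^3, 33) = 33
  i=4: min(1*4^4, 33) = 33
  i=5: min(1*4^5, 33) = 33
  i=6: min(1*4^6, 33) = 33
  i=7: min(1*4^7, 33) = 33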